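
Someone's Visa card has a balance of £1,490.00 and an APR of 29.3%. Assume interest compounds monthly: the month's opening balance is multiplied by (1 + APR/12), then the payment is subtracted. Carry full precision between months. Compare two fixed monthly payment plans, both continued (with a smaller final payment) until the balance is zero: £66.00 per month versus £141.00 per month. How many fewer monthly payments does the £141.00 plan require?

21 fewer payments

Monthly rate r = 29.3%/12 = 2.44167% = 0.0244167.
At £66.00/mo: n = ⌈−ln(1 − rB₀/P)/ln(1+r)⌉ = 34 payments (last £14.26); total interest = total paid − £1,490.00 = £702.26.
At £141.00/mo: 13 payments (last £52.73); total interest £254.73.
Payments saved = 34 − 13 = 21.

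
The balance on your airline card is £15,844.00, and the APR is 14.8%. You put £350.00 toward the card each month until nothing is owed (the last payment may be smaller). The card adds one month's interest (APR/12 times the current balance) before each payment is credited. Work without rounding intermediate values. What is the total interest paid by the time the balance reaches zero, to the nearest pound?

Monthly rate r = 14.8%/12 = 1.23333% = 0.0123333.
Payoff takes n = ⌈−ln(1 − rB₀/P)/ln(1+r)⌉ = ⌈66.663⌉ = 67 payments; the last is £232.65.
Total paid = 66·£350.00 + £232.65 = £23,332.65.
Total interest = total paid − principal = £23,332.65 − £15,844.00 = £7,488.65.

£7,489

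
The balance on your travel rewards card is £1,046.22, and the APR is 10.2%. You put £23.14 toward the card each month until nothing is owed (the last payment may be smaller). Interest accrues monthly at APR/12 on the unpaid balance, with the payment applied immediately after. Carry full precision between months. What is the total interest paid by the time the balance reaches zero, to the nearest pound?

Monthly rate r = 10.2%/12 = 0.85% = 0.0085.
Payoff takes n = ⌈−ln(1 − rB₀/P)/ln(1+r)⌉ = ⌈57.302⌉ = 58 payments; the last is £7.01.
Total paid = 57·£23.14 + £7.01 = £1,325.99.
Total interest = total paid − principal = £1,325.99 − £1,046.22 = £279.77.

£280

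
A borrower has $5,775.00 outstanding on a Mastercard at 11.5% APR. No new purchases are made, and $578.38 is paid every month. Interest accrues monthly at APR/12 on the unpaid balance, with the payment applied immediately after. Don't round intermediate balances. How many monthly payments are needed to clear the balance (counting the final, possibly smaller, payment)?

Monthly rate r = 11.5%/12 = 0.958333% = 0.00958333.
Recurrence: B ← B·(1+r) − $578.38.
Month 1: interest $55.34; balance after payment $5,251.96.
Month 2: interest $50.33; balance after payment $4,723.92.
Closed form: n = −ln(1 − rB₀/P)/ln(1+r) = −ln(0.90431)/ln(1.00958) ≈ 10.546, so the balance reaches zero during payment 11.

11 months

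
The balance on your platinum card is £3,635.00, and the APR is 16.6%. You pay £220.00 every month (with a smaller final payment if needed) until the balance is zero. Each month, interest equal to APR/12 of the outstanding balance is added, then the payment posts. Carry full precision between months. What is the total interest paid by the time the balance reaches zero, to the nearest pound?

Monthly rate r = 16.6%/12 = 1.38333% = 0.0138333.
Payoff takes n = ⌈−ln(1 − rB₀/P)/ln(1+r)⌉ = ⌈18.889⌉ = 19 payments; the last is £195.65.
Total paid = 18·£220.00 + £195.65 = £4,155.65.
Total interest = total paid − principal = £4,155.65 − £3,635.00 = £520.65.

£521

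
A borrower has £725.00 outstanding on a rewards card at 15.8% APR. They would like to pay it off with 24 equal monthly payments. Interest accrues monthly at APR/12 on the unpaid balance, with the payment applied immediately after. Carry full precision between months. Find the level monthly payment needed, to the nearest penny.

Monthly rate r = 15.8%/12 = 1.31667% = 0.0131667.
Level-payment amortization: P = B₀·r / (1 − (1+r)^(−n)) = 725.00·0.0131667 / (1 − 1.01317^(−24)).
Denominator 1 − (1+r)^(−24) = 0.269435495.
P = 9.54583 / 0.269435495 ≈ 35.43.

£35.43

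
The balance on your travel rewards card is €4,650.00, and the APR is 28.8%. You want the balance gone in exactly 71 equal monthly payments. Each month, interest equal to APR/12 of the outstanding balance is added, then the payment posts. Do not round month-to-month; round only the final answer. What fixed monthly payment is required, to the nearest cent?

Monthly rate r = 28.8%/12 = 2.4% = 0.024.
Level-payment amortization: P = B₀·r / (1 − (1+r)^(−n)) = 4650.00·0.024 / (1 − 1.024^(−71)).
Denominator 1 − (1+r)^(−71) = 0.814346527.
P = 111.6 / 0.814346527 ≈ 137.04.

€137.04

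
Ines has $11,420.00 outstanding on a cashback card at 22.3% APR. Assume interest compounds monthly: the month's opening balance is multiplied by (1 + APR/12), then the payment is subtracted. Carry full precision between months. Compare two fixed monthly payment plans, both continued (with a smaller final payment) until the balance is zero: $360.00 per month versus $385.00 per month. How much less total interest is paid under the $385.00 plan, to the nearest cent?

Monthly rate r = 22.3%/12 = 1.85833% = 0.0185833.
At $360.00/mo: n = ⌈−ln(1 − rB₀/P)/ln(1+r)⌉ = 49 payments (last $129.36); total interest = total paid − $11,420.00 = $5,989.36.
At $385.00/mo: 44 payments (last $199.20); total interest $5,334.20.
Interest saved = $5,989.36 − $5,334.20 = $655.16.

$655.16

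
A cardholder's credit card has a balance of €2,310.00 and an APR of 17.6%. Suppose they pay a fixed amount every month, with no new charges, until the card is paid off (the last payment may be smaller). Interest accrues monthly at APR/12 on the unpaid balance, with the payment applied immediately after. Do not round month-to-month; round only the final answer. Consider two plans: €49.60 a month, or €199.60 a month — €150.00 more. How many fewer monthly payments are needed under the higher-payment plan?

Monthly rate r = 17.6%/12 = 1.46667% = 0.0146667.
At €49.60/mo: n = ⌈−ln(1 − rB₀/P)/ln(1+r)⌉ = 79 payments (last €45.56); total interest = total paid − €2,310.00 = €1,604.36.
At €199.60/mo: 13 payments (last €155.08); total interest €240.28.
Payments saved = 79 − 13 = 66.

66 fewer payments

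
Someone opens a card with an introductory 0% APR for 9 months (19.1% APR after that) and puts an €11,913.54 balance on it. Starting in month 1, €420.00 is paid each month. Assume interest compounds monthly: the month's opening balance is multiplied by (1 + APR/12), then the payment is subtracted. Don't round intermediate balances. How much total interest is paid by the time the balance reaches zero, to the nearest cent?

Promo months 1–9 at r₀ = 0%/12 = 0; months 10+ at r₁ = 19.1%/12 = 0.0159167.
After month 9 (no interest yet): B = €11,913.54 − 9·€420.00 = €8,133.54.
Then at r₁ with €420.00/mo: n₂ = −ln(1 − r₁·B/P)/ln(1+r₁) ≈ 23.34 → 24 more payments.
Total paid = 32·€420.00 + €141.94 = €13,581.94; interest = €13,581.94 − €11,913.54 = €1,668.40.

€1,668.40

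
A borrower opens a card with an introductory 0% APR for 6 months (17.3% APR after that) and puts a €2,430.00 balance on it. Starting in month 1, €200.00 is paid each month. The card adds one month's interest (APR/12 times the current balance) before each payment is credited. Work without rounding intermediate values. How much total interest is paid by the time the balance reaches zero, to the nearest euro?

€68

Promo months 1–6 at r₀ = 0%/12 = 0; months 7+ at r₁ = 17.3%/12 = 0.0144167.
After month 6 (no interest yet): B = €2,430.00 − 6·€200.00 = €1,230.00.
Then at r₁ with €200.00/mo: n₂ = −ln(1 − r₁·B/P)/ln(1+r₁) ≈ 6.49 → 7 more payments.
Total paid = 12·€200.00 + €97.60 = €2,497.60; interest = €2,497.60 − €2,430.00 = €67.60.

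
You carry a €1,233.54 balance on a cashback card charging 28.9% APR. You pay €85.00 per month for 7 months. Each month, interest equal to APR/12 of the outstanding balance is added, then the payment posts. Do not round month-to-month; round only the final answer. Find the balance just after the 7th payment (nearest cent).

€817.38

Monthly rate r = 28.9%/12 = 2.40833% = 0.0240833.
Each month: B ← B·(1+r) − €85.00.
Month 1: interest €29.71; balance after payment €1,178.25.
Month 2: interest €28.38; balance after payment €1,121.62.
Month 3: interest €27.01; balance after payment €1,063.64.
Month 4: interest €25.62; balance after payment €1,004.25.
Month 5: interest €24.19; balance after payment €943.44.
Month 6: interest €22.72; balance after payment €881.16.
Month 7: interest €21.22; balance after payment €817.38.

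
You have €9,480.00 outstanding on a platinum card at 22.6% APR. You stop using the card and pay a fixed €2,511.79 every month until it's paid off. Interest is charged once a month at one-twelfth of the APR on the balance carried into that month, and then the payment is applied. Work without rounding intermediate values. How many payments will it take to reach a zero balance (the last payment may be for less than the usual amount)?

4 payments

Monthly rate r = 22.6%/12 = 1.88333% = 0.0188333.
Recurrence: B ← B·(1+r) − €2,511.79.
Month 1: interest €178.54; balance after payment €7,146.75.
Month 2: interest €134.60; balance after payment €4,769.56.
Month 3: interest €89.83; balance after payment €2,347.59.
Month 4: interest €44.21; balance after payment €0.00.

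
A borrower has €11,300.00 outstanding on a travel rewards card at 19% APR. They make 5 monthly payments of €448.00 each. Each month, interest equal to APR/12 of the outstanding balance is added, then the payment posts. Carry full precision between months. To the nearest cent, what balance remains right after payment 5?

Monthly rate r = 19%/12 = 1.58333% = 0.0158333.
Each month: B ← B·(1+r) − €448.00.
Month 1: interest €178.92; balance after payment €11,030.92.
Month 2: interest €174.66; balance after payment €10,757.57.
Month 3: interest €170.33; balance after payment €10,479.90.
Month 4: interest €165.93; balance after payment €10,197.83.
Month 5: interest €161.47; balance after payment €9,911.30.

€9,911.30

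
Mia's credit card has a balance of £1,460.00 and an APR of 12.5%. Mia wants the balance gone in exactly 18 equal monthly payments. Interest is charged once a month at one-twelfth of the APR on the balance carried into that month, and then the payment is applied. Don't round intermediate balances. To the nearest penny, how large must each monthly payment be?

£89.37

Monthly rate r = 12.5%/12 = 1.04167% = 0.0104167.
Level-payment amortization: P = B₀·r / (1 − (1+r)^(−n)) = 1460.00·0.0104167 / (1 − 1.01042^(−18)).
Denominator 1 − (1+r)^(−18) = 0.170166472.
P = 15.2083 / 0.170166472 ≈ 89.37.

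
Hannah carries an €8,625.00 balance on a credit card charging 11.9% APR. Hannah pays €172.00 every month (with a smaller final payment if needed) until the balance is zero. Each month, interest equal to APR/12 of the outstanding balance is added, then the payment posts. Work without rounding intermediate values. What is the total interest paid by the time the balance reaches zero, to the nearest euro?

€3,362

Monthly rate r = 11.9%/12 = 0.991667% = 0.00991667.
Payoff takes n = ⌈−ln(1 − rB₀/P)/ln(1+r)⌉ = ⌈69.692⌉ = 70 payments; the last is €119.26.
Total paid = 69·€172.00 + €119.26 = €11,987.26.
Total interest = total paid − principal = €11,987.26 − €8,625.00 = €3,362.26.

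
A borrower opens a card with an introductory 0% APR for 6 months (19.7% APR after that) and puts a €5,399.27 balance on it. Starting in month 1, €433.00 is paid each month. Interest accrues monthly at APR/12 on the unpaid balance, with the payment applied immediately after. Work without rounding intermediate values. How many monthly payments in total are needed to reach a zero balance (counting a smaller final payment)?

13 payments

Promo months 1–6 at r₀ = 0%/12 = 0; months 7+ at r₁ = 19.7%/12 = 0.0164167.
After month 6 (no interest yet): B = €5,399.27 − 6·€433.00 = €2,801.27.
Then at r₁ with €433.00/mo: n₂ = −ln(1 − r₁·B/P)/ln(1+r₁) ≈ 6.90 → 7 more payments.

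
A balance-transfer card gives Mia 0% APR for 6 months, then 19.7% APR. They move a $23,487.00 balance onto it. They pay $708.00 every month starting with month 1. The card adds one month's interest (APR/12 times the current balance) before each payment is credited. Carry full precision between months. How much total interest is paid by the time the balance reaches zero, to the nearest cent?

Promo months 1–6 at r₀ = 0%/12 = 0; months 7+ at r₁ = 19.7%/12 = 0.0164167.
After month 6 (no interest yet): B = $23,487.00 − 6·$708.00 = $19,239.00.
Then at r₁ with $708.00/mo: n₂ = −ln(1 − r₁·B/P)/ln(1+r₁) ≈ 36.28 → 37 more payments.
Total paid = 42·$708.00 + $200.02 = $29,936.02; interest = $29,936.02 − $23,487.00 = $6,449.02.

$6,449.02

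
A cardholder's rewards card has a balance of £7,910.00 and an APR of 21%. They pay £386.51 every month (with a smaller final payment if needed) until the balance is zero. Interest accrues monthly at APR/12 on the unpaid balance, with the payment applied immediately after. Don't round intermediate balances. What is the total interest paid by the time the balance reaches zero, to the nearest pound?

£1,969

Monthly rate r = 21%/12 = 1.75% = 0.0175.
Payoff takes n = ⌈−ln(1 − rB₀/P)/ln(1+r)⌉ = ⌈25.557⌉ = 26 payments; the last is £216.27.
Total paid = 25·£386.51 + £216.27 = £9,879.02.
Total interest = total paid − principal = £9,879.02 − £7,910.00 = £1,969.02.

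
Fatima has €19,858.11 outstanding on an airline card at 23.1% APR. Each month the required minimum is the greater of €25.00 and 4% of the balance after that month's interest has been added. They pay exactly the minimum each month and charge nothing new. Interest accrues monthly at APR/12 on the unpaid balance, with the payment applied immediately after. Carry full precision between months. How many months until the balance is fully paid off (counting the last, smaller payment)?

194 months

Monthly rate r = 23.1%/12 = 1.925% = 0.01925.
While 4% of the post-interest balance exceeds €25.00, each month B ← (B·(1+r))·(1 − 0.04), i.e. B shrinks by the factor (1+r)·0.96 = 0.97848.
This holds for months 1–160. Entering month 161 the balance is €611.29; 4% of the post-interest balance is now below €25.00, so the flat €25.00 minimum applies from here.
From month 161 a fixed €25.00 at rate r clears €611.29 in 34 more payments. Total: 160 + 34 = 194 months.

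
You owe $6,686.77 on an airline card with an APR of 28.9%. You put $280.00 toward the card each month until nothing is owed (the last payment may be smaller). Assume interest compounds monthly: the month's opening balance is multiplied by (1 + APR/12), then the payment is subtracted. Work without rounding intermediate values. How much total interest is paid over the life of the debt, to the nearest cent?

Monthly rate r = 28.9%/12 = 2.40833% = 0.0240833.
Payoff takes n = ⌈−ln(1 − rB₀/P)/ln(1+r)⌉ = ⌈35.970⌉ = 36 payments; the last is $271.57.
Total paid = 35·$280.00 + $271.57 = $10,071.57.
Total interest = total paid − principal = $10,071.57 − $6,686.77 = $3,384.80.

$3,384.80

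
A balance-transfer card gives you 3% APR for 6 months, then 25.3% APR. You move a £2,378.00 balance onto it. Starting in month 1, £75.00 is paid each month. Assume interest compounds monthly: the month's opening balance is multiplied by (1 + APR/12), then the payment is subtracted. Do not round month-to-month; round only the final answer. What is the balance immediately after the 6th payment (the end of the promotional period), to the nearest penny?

Promo months 1–6 at r₀ = 3%/12 = 0.0025; months 7+ at r₁ = 25.3%/12 = 0.0210833.
After month 6: iterate B ← B·(1+r₀) − £75.00 for 6 months → £1,961.07.

£1,961.07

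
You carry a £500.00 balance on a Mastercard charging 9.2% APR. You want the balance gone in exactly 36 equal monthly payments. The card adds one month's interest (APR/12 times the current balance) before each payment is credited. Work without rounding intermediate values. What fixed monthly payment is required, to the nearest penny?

Monthly rate r = 9.2%/12 = 0.766667% = 0.00766667.
Level-payment amortization: P = B₀·r / (1 − (1+r)^(−n)) = 500.00·0.00766667 / (1 − 1.00767^(−36)).
Denominator 1 − (1+r)^(−36) = 0.240387904.
P = 3.83333 / 0.240387904 ≈ 15.95.

£15.95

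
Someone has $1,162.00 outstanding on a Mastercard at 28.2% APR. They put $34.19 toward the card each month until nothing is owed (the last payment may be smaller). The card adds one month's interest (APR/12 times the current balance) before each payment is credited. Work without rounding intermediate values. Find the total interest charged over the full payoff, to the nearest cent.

$1,197.32

Monthly rate r = 28.2%/12 = 2.35% = 0.0235.
Payoff takes n = ⌈−ln(1 − rB₀/P)/ln(1+r)⌉ = ⌈69.006⌉ = 70 payments; the last is $0.21.
Total paid = 69·$34.19 + $0.21 = $2,359.32.
Total interest = total paid − principal = $2,359.32 − $1,162.00 = $1,197.32.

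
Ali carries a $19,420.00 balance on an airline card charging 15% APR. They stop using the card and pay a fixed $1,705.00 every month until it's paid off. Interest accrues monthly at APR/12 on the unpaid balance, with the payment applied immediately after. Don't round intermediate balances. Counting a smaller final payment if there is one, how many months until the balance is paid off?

13 payments

Monthly rate r = 15%/12 = 1.25% = 0.0125.
Recurrence: B ← B·(1+r) − $1,705.00.
Month 1: interest $242.75; balance after payment $17,957.75.
Month 2: interest $224.47; balance after payment $16,477.22.
Closed form: n = −ln(1 − rB₀/P)/ln(1+r) = −ln(0.85762)/ln(1.0125) ≈ 12.364, so the balance reaches zero during payment 13.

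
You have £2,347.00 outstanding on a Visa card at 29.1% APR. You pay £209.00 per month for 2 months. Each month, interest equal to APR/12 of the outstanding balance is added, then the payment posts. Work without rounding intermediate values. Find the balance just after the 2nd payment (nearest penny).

Monthly rate r = 29.1%/12 = 2.425% = 0.02425.
Each month: B ← B·(1+r) − £209.00.
Month 1: interest £56.91; balance after payment £2,194.91.
Month 2: interest £53.23; balance after payment £2,039.14.

£2,039.14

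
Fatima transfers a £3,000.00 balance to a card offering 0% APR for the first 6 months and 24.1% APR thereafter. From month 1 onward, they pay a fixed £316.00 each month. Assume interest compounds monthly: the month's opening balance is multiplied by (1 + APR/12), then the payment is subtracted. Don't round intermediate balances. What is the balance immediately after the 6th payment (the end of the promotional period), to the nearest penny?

Promo months 1–6 at r₀ = 0%/12 = 0; months 7+ at r₁ = 24.1%/12 = 0.0200833.
After month 6 (no interest yet): B = £3,000.00 − 6·£316.00 = £1,104.00.

£1,104.00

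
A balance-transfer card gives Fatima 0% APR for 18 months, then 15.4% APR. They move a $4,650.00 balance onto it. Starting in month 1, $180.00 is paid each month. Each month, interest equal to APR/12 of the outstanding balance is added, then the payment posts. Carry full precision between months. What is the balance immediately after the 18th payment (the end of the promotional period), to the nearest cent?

Promo months 1–18 at r₀ = 0%/12 = 0; months 19+ at r₁ = 15.4%/12 = 0.0128333.
After month 18 (no interest yet): B = $4,650.00 − 18·$180.00 = $1,410.00.

$1,410.00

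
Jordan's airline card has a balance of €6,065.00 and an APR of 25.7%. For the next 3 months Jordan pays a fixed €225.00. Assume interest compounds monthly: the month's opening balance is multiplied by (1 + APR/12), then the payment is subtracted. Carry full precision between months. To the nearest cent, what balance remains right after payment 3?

Monthly rate r = 25.7%/12 = 2.14167% = 0.0214167.
Each month: B ← B·(1+r) − €225.00.
Month 1: interest €129.89; balance after payment €5,969.89.
Month 2: interest €127.86; balance after payment €5,872.75.
Month 3: interest €125.77; balance after payment €5,773.52.

€5,773.52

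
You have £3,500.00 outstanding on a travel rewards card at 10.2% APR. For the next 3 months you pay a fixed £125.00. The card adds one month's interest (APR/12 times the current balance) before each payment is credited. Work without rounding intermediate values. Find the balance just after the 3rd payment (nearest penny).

Monthly rate r = 10.2%/12 = 0.85% = 0.0085.
Each month: B ← B·(1+r) − £125.00.
Month 1: interest £29.75; balance after payment £3,404.75.
Month 2: interest £28.94; balance after payment £3,308.69.
Month 3: interest £28.12; balance after payment £3,211.81.

£3,211.81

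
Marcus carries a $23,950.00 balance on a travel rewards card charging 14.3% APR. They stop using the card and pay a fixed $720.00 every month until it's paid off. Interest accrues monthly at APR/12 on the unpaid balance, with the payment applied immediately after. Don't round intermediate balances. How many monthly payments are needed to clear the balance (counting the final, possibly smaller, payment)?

Monthly rate r = 14.3%/12 = 1.19167% = 0.0119167.
Recurrence: B ← B·(1+r) − $720.00.
Month 1: interest $285.40; balance after payment $23,515.40.
Month 2: interest $280.23; balance after payment $23,075.63.
Closed form: n = −ln(1 − rB₀/P)/ln(1+r) = −ln(0.60361)/ln(1.01192) ≈ 42.616, so the balance reaches zero during payment 43.

43 months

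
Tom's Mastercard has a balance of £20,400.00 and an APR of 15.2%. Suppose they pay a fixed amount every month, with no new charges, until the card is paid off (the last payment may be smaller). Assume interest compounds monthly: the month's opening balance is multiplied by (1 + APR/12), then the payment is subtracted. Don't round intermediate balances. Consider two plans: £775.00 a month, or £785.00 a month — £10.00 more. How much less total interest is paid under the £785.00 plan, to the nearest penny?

£73.74

Monthly rate r = 15.2%/12 = 1.26667% = 0.0126667.
At £775.00/mo: n = ⌈−ln(1 − rB₀/P)/ln(1+r)⌉ = 33 payments (last £173.64); total interest = total paid − £20,400.00 = £4,573.64.
At £785.00/mo: 32 payments (last £564.90); total interest £4,499.90.
Interest saved = £4,573.64 − £4,499.90 = £73.74.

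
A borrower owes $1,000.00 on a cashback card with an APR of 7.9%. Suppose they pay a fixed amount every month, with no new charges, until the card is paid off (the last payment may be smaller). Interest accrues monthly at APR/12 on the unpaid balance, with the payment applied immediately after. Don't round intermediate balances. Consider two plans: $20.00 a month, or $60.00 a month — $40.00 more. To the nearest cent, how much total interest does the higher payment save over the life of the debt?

$154.10

Monthly rate r = 7.9%/12 = 0.658333% = 0.00658333.
At $20.00/mo: n = ⌈−ln(1 − rB₀/P)/ln(1+r)⌉ = 61 payments (last $16.86); total interest = total paid − $1,000.00 = $216.86.
At $60.00/mo: 18 payments (last $42.76); total interest $62.76.
Interest saved = $216.86 − $62.76 = $154.10.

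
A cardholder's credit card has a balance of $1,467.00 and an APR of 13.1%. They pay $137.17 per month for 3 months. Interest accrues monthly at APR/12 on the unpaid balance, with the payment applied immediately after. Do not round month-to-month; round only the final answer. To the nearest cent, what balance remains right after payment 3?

Monthly rate r = 13.1%/12 = 1.09167% = 0.0109167.
Each month: B ← B·(1+r) − $137.17.
Month 1: interest $16.01; balance after payment $1,345.84.
Month 2: interest $14.69; balance after payment $1,223.37.
Month 3: interest $13.36; balance after payment $1,099.55.

$1,099.55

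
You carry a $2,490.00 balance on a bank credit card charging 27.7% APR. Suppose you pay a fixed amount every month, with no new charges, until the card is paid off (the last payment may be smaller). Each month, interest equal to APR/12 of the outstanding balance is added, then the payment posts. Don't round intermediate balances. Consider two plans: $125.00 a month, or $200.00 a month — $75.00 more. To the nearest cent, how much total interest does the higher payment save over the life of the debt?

Monthly rate r = 27.7%/12 = 2.30833% = 0.0230833.
At $125.00/mo: n = ⌈−ln(1 − rB₀/P)/ln(1+r)⌉ = 27 payments (last $123.31); total interest = total paid − $2,490.00 = $883.31.
At $200.00/mo: 15 payments (last $169.65); total interest $479.65.
Interest saved = $883.31 − $479.65 = $403.66.

$403.66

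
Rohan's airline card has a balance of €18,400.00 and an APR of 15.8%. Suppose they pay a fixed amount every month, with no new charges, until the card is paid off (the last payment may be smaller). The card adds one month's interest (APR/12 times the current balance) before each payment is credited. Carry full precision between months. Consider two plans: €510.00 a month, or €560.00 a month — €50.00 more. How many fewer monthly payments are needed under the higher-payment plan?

6 fewer payments

Monthly rate r = 15.8%/12 = 1.31667% = 0.0131667.
At €510.00/mo: n = ⌈−ln(1 − rB₀/P)/ln(1+r)⌉ = 50 payments (last €135.67); total interest = total paid − €18,400.00 = €6,725.67.
At €560.00/mo: 44 payments (last €182.86); total interest €5,862.86.
Payments saved = 50 − 44 = 6.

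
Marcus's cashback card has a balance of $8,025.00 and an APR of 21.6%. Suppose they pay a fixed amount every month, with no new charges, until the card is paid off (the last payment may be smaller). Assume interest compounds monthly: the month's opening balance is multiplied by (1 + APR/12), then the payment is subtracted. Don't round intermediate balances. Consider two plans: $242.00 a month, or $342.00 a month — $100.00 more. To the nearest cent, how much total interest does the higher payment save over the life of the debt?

$1,803.33

Monthly rate r = 21.6%/12 = 1.8% = 0.018.
At $242.00/mo: n = ⌈−ln(1 − rB₀/P)/ln(1+r)⌉ = 51 payments (last $225.01); total interest = total paid − $8,025.00 = $4,300.01.
At $342.00/mo: 31 payments (last $261.68); total interest $2,496.68.
Interest saved = $4,300.01 − $2,496.68 = $1,803.33.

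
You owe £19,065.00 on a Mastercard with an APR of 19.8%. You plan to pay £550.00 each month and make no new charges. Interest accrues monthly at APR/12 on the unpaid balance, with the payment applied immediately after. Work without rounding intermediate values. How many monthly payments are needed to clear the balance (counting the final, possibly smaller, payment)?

52 payments

Monthly rate r = 19.8%/12 = 1.65% = 0.0165.
Recurrence: B ← B·(1+r) − £550.00.
Month 1: interest £314.57; balance after payment £18,829.57.
Month 2: interest £310.69; balance after payment £18,590.26.
Closed form: n = −ln(1 − rB₀/P)/ln(1+r) = −ln(0.42805)/ln(1.0165) ≈ 51.848, so the balance reaches zero during payment 52.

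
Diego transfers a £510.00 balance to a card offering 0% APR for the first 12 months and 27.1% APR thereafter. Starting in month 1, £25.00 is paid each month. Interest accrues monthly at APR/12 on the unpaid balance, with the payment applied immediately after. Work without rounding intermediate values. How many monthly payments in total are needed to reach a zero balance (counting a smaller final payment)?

Promo months 1–12 at r₀ = 0%/12 = 0; months 13+ at r₁ = 27.1%/12 = 0.0225833.
After month 12 (no interest yet): B = £510.00 − 12·£25.00 = £210.00.
Then at r₁ with £25.00/mo: n₂ = −ln(1 − r₁·B/P)/ln(1+r₁) ≈ 9.42 → 10 more payments.

22 months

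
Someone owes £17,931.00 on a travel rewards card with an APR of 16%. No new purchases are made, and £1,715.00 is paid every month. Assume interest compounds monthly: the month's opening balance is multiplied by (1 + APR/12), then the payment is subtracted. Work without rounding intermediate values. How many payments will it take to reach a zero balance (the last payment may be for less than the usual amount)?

12 payments

Monthly rate r = 16%/12 = 1.33333% = 0.0133333.
Recurrence: B ← B·(1+r) − £1,715.00.
Month 1: interest £239.08; balance after payment £16,455.08.
Month 2: interest £219.40; balance after payment £14,959.48.
Closed form: n = −ln(1 − rB₀/P)/ln(1+r) = −ln(0.86059)/ln(1.01333) ≈ 11.335, so the balance reaches zero during payment 12.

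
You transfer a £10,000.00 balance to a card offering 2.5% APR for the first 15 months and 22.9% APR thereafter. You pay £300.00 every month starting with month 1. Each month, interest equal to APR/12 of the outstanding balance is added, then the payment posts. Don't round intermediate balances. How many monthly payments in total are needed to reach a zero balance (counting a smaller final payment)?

40 payments

Promo months 1–15 at r₀ = 2.5%/12 = 0.00208333; months 16+ at r₁ = 22.9%/12 = 0.0190833.
After month 15: iterate B ← B·(1+r₀) − £300.00 for 15 months → £5,750.88.
Then at r₁ with £300.00/mo: n₂ = −ln(1 − r₁·B/P)/ln(1+r₁) ≈ 24.09 → 25 more payments.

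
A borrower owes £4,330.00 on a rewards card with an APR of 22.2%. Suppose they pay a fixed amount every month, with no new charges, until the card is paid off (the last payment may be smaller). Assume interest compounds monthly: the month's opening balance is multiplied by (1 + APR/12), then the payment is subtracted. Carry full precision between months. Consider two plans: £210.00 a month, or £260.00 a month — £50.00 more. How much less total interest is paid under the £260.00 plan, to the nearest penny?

£279.42

Monthly rate r = 22.2%/12 = 1.85% = 0.0185.
At £210.00/mo: n = ⌈−ln(1 − rB₀/P)/ln(1+r)⌉ = 27 payments (last £43.58); total interest = total paid − £4,330.00 = £1,173.58.
At £260.00/mo: 21 payments (last £24.16); total interest £894.16.
Interest saved = £1,173.58 − £894.16 = £279.42.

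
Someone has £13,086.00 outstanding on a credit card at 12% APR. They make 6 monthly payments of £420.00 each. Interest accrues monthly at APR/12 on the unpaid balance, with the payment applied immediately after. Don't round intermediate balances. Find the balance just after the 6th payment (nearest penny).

Monthly rate r = 12%/12 = 1% = 0.01.
Each month: B ← B·(1+r) − £420.00.
Month 1: interest £130.86; balance after payment £12,796.86.
Month 2: interest £127.97; balance after payment £12,504.83.
Month 3: interest £125.05; balance after payment £12,209.88.
Month 4: interest £122.10; balance after payment £11,911.98.
Month 5: interest £119.12; balance after payment £11,611.10.
Month 6: interest £116.11; balance after payment £11,307.21.

£11,307.21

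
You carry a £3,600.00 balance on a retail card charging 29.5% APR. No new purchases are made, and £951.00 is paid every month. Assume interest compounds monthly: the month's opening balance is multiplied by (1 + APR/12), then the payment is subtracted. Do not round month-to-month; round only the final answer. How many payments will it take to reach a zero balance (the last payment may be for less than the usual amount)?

5 payments

Monthly rate r = 29.5%/12 = 2.45833% = 0.0245833.
Recurrence: B ← B·(1+r) − £951.00.
Month 1: interest £88.50; balance after payment £2,737.50.
Month 2: interest £67.30; balance after payment £1,853.80.
Month 3: interest £45.57; balance after payment £948.37.
Month 4: interest £23.31; balance after payment £20.68.
Month 5: interest £0.51; balance after payment £0.00.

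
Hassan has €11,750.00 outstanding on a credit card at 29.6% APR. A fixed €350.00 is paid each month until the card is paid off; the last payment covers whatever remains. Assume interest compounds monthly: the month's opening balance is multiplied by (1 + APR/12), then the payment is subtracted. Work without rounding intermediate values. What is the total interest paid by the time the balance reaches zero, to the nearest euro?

€13,542

Monthly rate r = 29.6%/12 = 2.46667% = 0.0246667.
Payoff takes n = ⌈−ln(1 − rB₀/P)/ln(1+r)⌉ = ⌈72.261⌉ = 73 payments; the last is €92.25.
Total paid = 72·€350.00 + €92.25 = €25,292.25.
Total interest = total paid − principal = €25,292.25 − €11,750.00 = €13,542.25.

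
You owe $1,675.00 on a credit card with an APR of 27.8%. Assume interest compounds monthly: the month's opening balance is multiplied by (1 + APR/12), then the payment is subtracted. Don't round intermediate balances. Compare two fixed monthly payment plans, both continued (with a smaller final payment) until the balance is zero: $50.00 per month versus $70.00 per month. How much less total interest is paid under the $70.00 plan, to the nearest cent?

Monthly rate r = 27.8%/12 = 2.31667% = 0.0231667.
At $50.00/mo: n = ⌈−ln(1 − rB₀/P)/ln(1+r)⌉ = 66 payments (last $17.21); total interest = total paid − $1,675.00 = $1,592.21.
At $70.00/mo: 36 payments (last $20.42); total interest $795.42.
Interest saved = $1,592.21 − $795.42 = $796.79.

$796.79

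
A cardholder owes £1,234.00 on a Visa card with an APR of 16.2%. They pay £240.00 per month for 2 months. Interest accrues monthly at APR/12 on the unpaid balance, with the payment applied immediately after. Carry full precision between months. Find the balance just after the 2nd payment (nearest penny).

£784.30

Monthly rate r = 16.2%/12 = 1.35% = 0.0135.
Each month: B ← B·(1+r) − £240.00.
Month 1: interest £16.66; balance after payment £1,010.66.
Month 2: interest £13.64; balance after payment £784.30.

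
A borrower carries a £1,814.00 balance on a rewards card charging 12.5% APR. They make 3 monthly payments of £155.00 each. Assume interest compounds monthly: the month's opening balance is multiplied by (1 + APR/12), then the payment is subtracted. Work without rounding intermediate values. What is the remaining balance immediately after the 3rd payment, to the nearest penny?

£1,401.42

Monthly rate r = 12.5%/12 = 1.04167% = 0.0104167.
Each month: B ← B·(1+r) − £155.00.
Month 1: interest £18.90; balance after payment £1,677.90.
Month 2: interest £17.48; balance after payment £1,540.37.
Month 3: interest £16.05; balance after payment £1,401.42.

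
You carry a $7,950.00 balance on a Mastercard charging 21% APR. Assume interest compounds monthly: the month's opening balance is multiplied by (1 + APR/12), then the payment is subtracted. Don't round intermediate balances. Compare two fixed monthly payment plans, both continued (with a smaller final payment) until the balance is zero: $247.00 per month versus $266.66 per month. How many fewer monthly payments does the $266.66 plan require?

5 fewer payments

Monthly rate r = 21%/12 = 1.75% = 0.0175.
At $247.00/mo: n = ⌈−ln(1 − rB₀/P)/ln(1+r)⌉ = 48 payments (last $185.90); total interest = total paid − $7,950.00 = $3,844.90.
At $266.66/mo: 43 payments (last $138.00); total interest $3,387.72.
Payments saved = 48 − 43 = 5.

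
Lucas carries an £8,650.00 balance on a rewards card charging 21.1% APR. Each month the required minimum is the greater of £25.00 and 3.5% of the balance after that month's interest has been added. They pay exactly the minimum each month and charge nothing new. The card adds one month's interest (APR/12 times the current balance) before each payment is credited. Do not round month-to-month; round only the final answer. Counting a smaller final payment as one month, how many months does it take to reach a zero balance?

178 months

Monthly rate r = 21.1%/12 = 1.75833% = 0.0175833.
While 3.5% of the post-interest balance exceeds £25.00, each month B ← (B·(1+r))·(1 − 0.035), i.e. B shrinks by the factor (1+r)·0.965 = 0.98197.
This holds for months 1–139. Entering month 140 the balance is £689.51; 3.5% of the post-interest balance is now below £25.00, so the flat £25.00 minimum applies from here.
From month 140 a fixed £25.00 at rate r clears £689.51 in 39 more payments. Total: 139 + 39 = 178 months.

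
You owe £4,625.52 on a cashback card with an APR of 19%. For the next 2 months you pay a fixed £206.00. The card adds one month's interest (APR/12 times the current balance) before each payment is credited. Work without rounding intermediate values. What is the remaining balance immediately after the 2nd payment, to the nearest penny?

£4,357.89

Monthly rate r = 19%/12 = 1.58333% = 0.0158333.
Each month: B ← B·(1+r) − £206.00.
Month 1: interest £73.24; balance after payment £4,492.76.
Month 2: interest £71.14; balance after payment £4,357.89.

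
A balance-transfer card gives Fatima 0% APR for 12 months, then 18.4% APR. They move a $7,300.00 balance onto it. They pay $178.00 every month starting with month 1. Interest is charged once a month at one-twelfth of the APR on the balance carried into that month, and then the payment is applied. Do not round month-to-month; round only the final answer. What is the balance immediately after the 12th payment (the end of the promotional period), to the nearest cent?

$5,164.00

Promo months 1–12 at r₀ = 0%/12 = 0; months 13+ at r₁ = 18.4%/12 = 0.0153333.
After month 12 (no interest yet): B = $7,300.00 − 12·$178.00 = $5,164.00.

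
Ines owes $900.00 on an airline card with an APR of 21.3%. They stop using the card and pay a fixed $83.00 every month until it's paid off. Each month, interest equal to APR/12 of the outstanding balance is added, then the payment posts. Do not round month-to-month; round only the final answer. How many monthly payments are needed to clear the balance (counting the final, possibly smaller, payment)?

13 payments

Monthly rate r = 21.3%/12 = 1.775% = 0.01775.
Recurrence: B ← B·(1+r) − $83.00.
Month 1: interest $15.98; balance after payment $832.98.
Month 2: interest $14.79; balance after payment $764.76.
Closed form: n = −ln(1 − rB₀/P)/ln(1+r) = −ln(0.80753)/ln(1.01775) ≈ 12.150, so the balance reaches zero during payment 13.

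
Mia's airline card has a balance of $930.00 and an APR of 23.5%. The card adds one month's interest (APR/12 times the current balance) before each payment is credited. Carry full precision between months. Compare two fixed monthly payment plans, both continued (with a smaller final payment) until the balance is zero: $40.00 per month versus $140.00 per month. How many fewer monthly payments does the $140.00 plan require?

Monthly rate r = 23.5%/12 = 1.95833% = 0.0195833.
At $40.00/mo: n = ⌈−ln(1 − rB₀/P)/ln(1+r)⌉ = 32 payments (last $13.14); total interest = total paid − $930.00 = $323.14.
At $140.00/mo: 8 payments (last $26.24); total interest $76.24.
Payments saved = 32 − 8 = 24.

24 fewer payments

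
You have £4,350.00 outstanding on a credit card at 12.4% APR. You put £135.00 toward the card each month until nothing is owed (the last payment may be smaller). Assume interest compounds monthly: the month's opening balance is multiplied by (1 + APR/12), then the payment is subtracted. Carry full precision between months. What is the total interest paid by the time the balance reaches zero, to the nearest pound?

Monthly rate r = 12.4%/12 = 1.03333% = 0.0103333.
Payoff takes n = ⌈−ln(1 − rB₀/P)/ln(1+r)⌉ = ⌈39.387⌉ = 40 payments; the last is £52.40.
Total paid = 39·£135.00 + £52.40 = £5,317.40.
Total interest = total paid − principal = £5,317.40 − £4,350.00 = £967.40.

£967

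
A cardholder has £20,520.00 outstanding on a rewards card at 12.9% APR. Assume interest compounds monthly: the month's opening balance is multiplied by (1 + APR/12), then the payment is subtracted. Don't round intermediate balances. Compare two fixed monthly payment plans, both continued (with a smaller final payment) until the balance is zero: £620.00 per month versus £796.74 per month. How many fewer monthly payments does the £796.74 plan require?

11 fewer payments

Monthly rate r = 12.9%/12 = 1.075% = 0.01075.
At £620.00/mo: n = ⌈−ln(1 − rB₀/P)/ln(1+r)⌉ = 42 payments (last £77.67); total interest = total paid − £20,520.00 = £4,977.67.
At £796.74/mo: 31 payments (last £252.89); total interest £3,635.09.
Payments saved = 42 − 31 = 11.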